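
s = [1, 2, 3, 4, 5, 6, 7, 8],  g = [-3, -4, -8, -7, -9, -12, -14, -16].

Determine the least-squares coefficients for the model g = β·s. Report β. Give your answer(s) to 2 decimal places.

β = -1.99

The normal system AᵀA·[β]ᵀ = Aᵀg is [[204]]·[β]ᵀ = [-406]ᵀ.
Hence β = -406 / 204 ≈ -1.9902.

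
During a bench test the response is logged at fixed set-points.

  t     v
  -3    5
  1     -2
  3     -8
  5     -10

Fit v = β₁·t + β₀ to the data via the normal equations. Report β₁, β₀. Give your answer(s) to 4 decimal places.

From the data, Σt·t = 44, Σt = 6, Σ1 = 4.
For Aᵀv: Σt·v = -91, Σv = -15.
AᵀA·[β₁, β₀]ᵀ = Aᵀv becomes [[44, 6]; [6, 4]]·[β₁, β₀]ᵀ = [-91, -15]ᵀ.
Eliminating β₀: 4·(row 1) − 6·(row 2) gives 140·β₁ = 4·(-91) − 6·(-15) = -274, so β₁ = -137/70.
Then β₀ = ((-15) − 6·(-137/70))/4 = -57/70.

β₁ = -1.9571, β₀ = -0.8143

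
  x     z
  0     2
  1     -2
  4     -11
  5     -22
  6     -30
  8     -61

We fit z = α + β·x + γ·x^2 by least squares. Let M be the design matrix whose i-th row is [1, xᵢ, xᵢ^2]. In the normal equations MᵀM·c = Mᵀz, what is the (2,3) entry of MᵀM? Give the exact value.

918

Row 2 ↔ basis x, column 3 ↔ basis x^2, so (MᵀM)_{2,3} = Σᵢ (x)·(x^2) = (0)·(0) + (1)·(1) + (4)·(16) + (5)·(25) + (6)·(36) + (8)·(64) = 918.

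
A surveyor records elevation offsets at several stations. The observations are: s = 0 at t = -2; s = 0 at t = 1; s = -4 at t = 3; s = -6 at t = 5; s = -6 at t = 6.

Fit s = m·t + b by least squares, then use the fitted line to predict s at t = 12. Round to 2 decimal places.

ŝ = -11.50

Entries of MᵀM: Σt·t = 75, Σt = 13, Σ1 = 5.
For Mᵀs: Σt·s = -78, Σs = -16.
MᵀM·[m, b]ᵀ = Mᵀs becomes [[75, 13]; [13, 5]]·[m, b]ᵀ = [-78, -16]ᵀ.
Eliminating b: 5·(row 1) − 13·(row 2) gives 206·m = 5·(-78) − 13·(-16) = -182, so m = -91/103.
Then b = ((-16) − 13·(-91/103))/5 = -93/103.
At t = 12: ŝ = (-91/103)·(12) + (-93/103)·(1) = -1185/103.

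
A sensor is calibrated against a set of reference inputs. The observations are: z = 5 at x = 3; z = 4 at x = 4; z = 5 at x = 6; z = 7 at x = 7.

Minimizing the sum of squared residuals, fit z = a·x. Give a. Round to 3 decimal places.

a = 1.000

Compute the Gram sums: Σx·x = 110.
Moment sums: Σx·z = 110.
So AᵀA·[a]ᵀ = Aᵀz: [[110]]·[a]ᵀ = [110]ᵀ.
Hence a = 110 / 110 ≈ 1.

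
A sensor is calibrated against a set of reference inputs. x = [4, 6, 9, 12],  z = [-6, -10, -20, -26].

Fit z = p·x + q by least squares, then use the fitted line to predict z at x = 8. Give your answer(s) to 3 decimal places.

ẑ = -16.150

Compute the Gram sums: Σx·x = 277, Σx = 31, Σ1 = 4.
Right-hand side: Σx·z = -576, Σz = -62.
AᵀA·[p, q]ᵀ = Aᵀz becomes [[277, 31]; [31, 4]]·[p, q]ᵀ = [-576, -62]ᵀ.
Δ = 277·4 − 31² = 147.
p = ((-576)·4 − 31·(-62))/147 = -382/147; q = (277·(-62) − 31·(-576))/147 = 682/147.
At x = 8: ẑ = (-382/147)·(8) + (682/147)·(1) = -2374/147.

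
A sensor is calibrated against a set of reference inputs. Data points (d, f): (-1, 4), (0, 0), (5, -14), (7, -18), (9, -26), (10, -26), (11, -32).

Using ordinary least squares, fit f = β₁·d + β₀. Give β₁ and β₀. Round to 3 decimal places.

β₁ = -2.850, β₀ = 0.691

Forming MᵀM = [[377, 41]; [41, 7]] and Mᵀf = [-1046, -112]ᵀ gives MᵀM·[β₁, β₀]ᵀ = Mᵀf.
det = 377·7 − 41² = 958.
β₁ = ((-1046)·7 − 41·(-112))/958 = -1365/479; β₀ = (377·(-112) − 41·(-1046))/958 = 331/479.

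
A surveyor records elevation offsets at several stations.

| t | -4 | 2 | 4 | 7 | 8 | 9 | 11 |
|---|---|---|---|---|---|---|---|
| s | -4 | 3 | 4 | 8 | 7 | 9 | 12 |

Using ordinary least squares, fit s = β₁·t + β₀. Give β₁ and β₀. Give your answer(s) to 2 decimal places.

β₁ = 1.01, β₀ = 0.24

The normal system AᵀA·[β₁, β₀]ᵀ = Aᵀs is [[351, 37]; [37, 7]]·[β₁, β₀]ᵀ = [363, 39]ᵀ.
Δ = 351·7 − 37² = 1088.
β₁ = (363·7 − 37·39)/1088 = 549/544; β₀ = (351·39 − 37·363)/1088 = 129/544.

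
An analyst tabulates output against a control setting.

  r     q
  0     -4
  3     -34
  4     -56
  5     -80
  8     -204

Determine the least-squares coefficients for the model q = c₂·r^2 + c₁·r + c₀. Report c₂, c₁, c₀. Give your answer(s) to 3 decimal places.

c₂ = -3.082, c₁ = -0.226, c₀ = -4.425

The normal equations are: 5058·c₂ + 728·c₁ + 114·c₀ = -16258;  728·c₂ + 114·c₁ + 20·c₀ = -2358;  114·c₂ + 20·c₁ + 5·c₀ = -378.
Solving the 3×3 system (Gaussian elimination) gives c₂ = -2179/707, c₁ = -2717/12019, c₀ = -53188/12019.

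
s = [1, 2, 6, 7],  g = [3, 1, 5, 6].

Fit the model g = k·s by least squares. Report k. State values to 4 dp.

k = 0.8556

The normal system XᵀX·[k]ᵀ = Xᵀg is [[90]]·[k]ᵀ = [77]ᵀ.
Hence k = 77 / 90 ≈ 0.855556.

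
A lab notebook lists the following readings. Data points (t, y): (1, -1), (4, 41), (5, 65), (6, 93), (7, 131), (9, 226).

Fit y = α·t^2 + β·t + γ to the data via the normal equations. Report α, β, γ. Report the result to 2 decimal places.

α = 3.02, β = -2.07, γ = -1.25

The normal system AᵀA·[α, β, γ]ᵀ = Aᵀy is [[11140, 1478, 208]; [1478, 208, 32]; [208, 32, 6]]·[α, β, γ]ᵀ = [30353, 3997, 555]ᵀ.
Row-reducing yields α = 2327/770, β = -1591/770, γ = -137/110.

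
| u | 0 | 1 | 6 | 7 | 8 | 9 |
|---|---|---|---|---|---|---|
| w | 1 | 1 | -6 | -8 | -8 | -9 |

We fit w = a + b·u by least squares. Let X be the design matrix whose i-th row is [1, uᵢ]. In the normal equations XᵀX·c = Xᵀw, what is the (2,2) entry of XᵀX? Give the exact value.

Row 2 ↔ basis u, column 2 ↔ basis u, so (XᵀX)_{2,2} = Σᵢ (u)·(u) = (0)·(0) + (1)·(1) + (6)·(6) + (7)·(7) + (8)·(8) + (9)·(9) = 231.

231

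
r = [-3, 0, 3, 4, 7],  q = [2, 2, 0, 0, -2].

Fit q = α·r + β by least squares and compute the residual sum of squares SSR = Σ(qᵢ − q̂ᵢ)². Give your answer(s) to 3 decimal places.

SSR = 1.075

The normal equations are: 83·α + 11·β = -20;  11·α + 5·β = 2.
(Σr·r = 83, Σr = 11, Σ1 = 5, Σr·q = -20, Σq = 2.)
Eliminating β: 5·(row 1) − 11·(row 2) gives 294·α = 5·(-20) − 11·2 = -122, so α = -61/147.
Then β = (2 − 11·(-61/147))/5 = 193/147.
Residuals: -82/147, 101/147, -10/147, 17/49, -20/49; SSR = 158/147.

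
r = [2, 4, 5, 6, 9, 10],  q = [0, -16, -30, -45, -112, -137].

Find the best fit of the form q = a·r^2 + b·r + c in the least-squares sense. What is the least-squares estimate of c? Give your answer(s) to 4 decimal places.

c = 5.7246

From the data, Σr^2·r^2 = 18754, Σr^2·r = 2142, Σr^2 = 262, Σr·r = 262, Σr = 36, Σ1 = 6.
Right-hand side: Σr^2·q = -25398, Σr·q = -2862, Σq = -340.
AᵀA·[a, b, c]ᵀ = Aᵀq becomes [[18754, 2142, 262]; [2142, 262, 36]; [262, 36, 6]]·[a, b, c]ᵀ = [-25398, -2862, -340]ᵀ.
Row-reducing yields a = -12616/8635, b = 405/1727, c = 49432/8635.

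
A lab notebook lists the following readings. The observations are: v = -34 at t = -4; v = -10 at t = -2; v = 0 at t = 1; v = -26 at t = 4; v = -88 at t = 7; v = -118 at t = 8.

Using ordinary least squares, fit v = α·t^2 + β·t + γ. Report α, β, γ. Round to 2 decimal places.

α = -1.98, β = 1.02, γ = 1.01

Forming XᵀX = [[7026, 848, 150]; [848, 150, 14]; [150, 14, 6]] and Xᵀv = [-12864, -1508, -276]ᵀ gives XᵀX·[α, β, γ]ᵀ = Xᵀv.
Inverting the 3×3 Gram matrix, [α, β, γ]ᵀ = [-67376/34095, 11634/11365, 34592/34095]ᵀ.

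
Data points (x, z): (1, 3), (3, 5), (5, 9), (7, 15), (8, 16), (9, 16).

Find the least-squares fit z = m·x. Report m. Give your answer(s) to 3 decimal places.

From the data, Σx·x = 229.
And Σx·z = 440.
Normal equations: [[229]]·[m]ᵀ = [440]ᵀ.
Hence m = 440 / 229 ≈ 1.9214.

m = 1.921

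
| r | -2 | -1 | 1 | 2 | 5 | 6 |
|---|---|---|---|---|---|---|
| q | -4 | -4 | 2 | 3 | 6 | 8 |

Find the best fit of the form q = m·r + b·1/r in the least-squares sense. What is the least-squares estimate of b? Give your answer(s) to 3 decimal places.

Entries of XᵀX: Σr·r = 71, Σr·1/r = 6, Σ1/r·1/r = 2311/900.
For Xᵀq: Σr·q = 98, Σ1/r·q = 361/30.
Normal equations: [[71, 6]; [6, 2311/900]]·[m, b]ᵀ = [98, 361/30]ᵀ.
Eliminating b: (2311/900)·(row 1) − 6·(row 2) gives (131681/900)·m = (2311/900)·98 − 6·(361/30) = 80749/450, so m = 161498/131681.
Then b = ((361/30) − 6·(161498/131681))/(2311/900) = 239730/131681.

b = 1.821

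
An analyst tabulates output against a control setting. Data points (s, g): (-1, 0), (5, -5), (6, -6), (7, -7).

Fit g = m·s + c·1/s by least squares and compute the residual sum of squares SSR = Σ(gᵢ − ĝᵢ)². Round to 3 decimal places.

SSR = 0.007

Normal-equation sums: Σs·s = 111, Σs·1/s = 4, Σ1/s·1/s = 47989/44100.
Moment sums: Σs·g = -110, Σ1/s·g = -3.
Normal equations: [[111, 4]; [4, 47989/44100]]·[m, c]ᵀ = [-110, -3]ᵀ.
Eliminating c: (47989/44100)·(row 1) − 4·(row 2) gives (1540393/14700)·m = (47989/44100)·(-110) − 4·(-3) = -474959/4410, so m = -4749590/4621179.
Then c = ((-3) − 4·(-4749590/4621179))/(47989/44100) = 1572900/1540393.
Residuals: -30890/4621179, -301685/4621179, -5328/1540393, 224777/4621179; SSR = 30890/4621179.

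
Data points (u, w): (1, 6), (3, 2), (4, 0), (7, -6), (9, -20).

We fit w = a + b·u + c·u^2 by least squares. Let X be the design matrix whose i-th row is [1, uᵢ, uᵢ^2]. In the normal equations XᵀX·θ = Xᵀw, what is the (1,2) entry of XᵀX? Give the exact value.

24

Row 1 ↔ basis 1, column 2 ↔ basis u, so (XᵀX)_{1,2} = Σᵢ u = (1)·(1) + (1)·(3) + (1)·(4) + (1)·(7) + (1)·(9) = 24.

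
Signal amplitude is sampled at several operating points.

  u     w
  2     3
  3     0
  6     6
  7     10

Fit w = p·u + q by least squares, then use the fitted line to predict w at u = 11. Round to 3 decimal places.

Setting ∂/∂p … = 0 gives: 98·p + 18·q = 112;  18·p + 4·q = 19.
Eliminating q: 4·(row 1) − 18·(row 2) gives 68·p = 4·112 − 18·19 = 106, so p = 53/34.
Then q = (19 − 18·(53/34))/4 = -77/34.
At u = 11: ŵ = (53/34)·(11) + (-77/34)·(1) = 253/17.

ŵ = 14.882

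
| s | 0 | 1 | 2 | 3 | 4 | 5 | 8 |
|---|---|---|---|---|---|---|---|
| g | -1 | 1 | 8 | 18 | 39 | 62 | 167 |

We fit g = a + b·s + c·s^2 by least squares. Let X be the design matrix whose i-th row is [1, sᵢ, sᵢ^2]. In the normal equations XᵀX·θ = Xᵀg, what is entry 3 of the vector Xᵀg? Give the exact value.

13057

Entry 3 ↔ basis s^2, so (Xᵀg)_{3} = Σᵢ (s^2)·gᵢ = (0)·(-1) + (1)·(1) + (4)·(8) + (9)·(18) + (16)·(39) + (25)·(62) + (64)·(167) = 13057.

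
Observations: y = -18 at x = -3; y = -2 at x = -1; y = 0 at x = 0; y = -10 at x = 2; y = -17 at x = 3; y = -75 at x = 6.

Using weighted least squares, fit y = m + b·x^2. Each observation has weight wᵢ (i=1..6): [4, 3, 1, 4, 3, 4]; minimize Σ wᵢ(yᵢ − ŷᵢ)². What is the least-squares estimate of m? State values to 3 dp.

Normal-equation sums: Σwᵢ·1 = 19, Σwᵢ·x^2 = 226, Σwᵢ·x^2·x^2 = 5818.
And Σwᵢ·y = -469, Σwᵢ·x^2·y = -12073.
AᵀWA·[m, b]ᵀ = AᵀWy becomes [[19, 226]; [226, 5818]]·[m, b]ᵀ = [-469, -12073]ᵀ.
det = 19·5818 − 226² = 59466.
m = ((-469)·5818 − 226·(-12073))/59466 = -24/9911; b = (19·(-12073) − 226·(-469))/59466 = -41131/19822.

m = -0.002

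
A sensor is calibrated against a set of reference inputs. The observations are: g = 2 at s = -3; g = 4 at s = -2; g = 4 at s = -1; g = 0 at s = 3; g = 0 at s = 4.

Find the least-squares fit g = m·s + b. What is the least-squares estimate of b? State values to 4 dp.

Sums needed: Σs·s = 39, Σs = 1, Σ1 = 5.
Right-hand side: Σs·g = -18, Σg = 10.
Normal equations: [[39, 1]; [1, 5]]·[m, b]ᵀ = [-18, 10]ᵀ.
Δ = 39·5 − 1² = 194.
m = ((-18)·5 − 1·10)/194 = -50/97; b = (39·10 − 1·(-18))/194 = 204/97.

b = 2.1031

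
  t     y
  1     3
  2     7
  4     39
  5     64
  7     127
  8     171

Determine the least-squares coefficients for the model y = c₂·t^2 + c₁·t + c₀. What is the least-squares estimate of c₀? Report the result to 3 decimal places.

The normal system AᵀA·[c₂, c₁, c₀]ᵀ = Aᵀy is [[7395, 1053, 159]; [1053, 159, 27]; [159, 27, 6]]·[c₂, c₁, c₀]ᵀ = [19422, 2750, 411]ᵀ.
Row-reducing yields c₂ = 71/24, c₁ = -1567/600, c₀ = 557/300.

c₀ = 1.857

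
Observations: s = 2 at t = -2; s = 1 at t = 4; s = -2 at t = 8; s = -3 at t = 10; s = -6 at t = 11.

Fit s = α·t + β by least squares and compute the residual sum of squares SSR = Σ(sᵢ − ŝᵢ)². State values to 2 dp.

The normal equations are: 305·α + 31·β = -112;  31·α + 5·β = -8.
Δ = 305·5 − 31² = 564.
α = ((-112)·5 − 31·(-8))/564 = -26/47; β = (305·(-8) − 31·(-112))/564 = 86/47.
Residuals: -44/47, 65/47, 28/47, 33/47, -82/47; SSR = 314/47.

SSR = 6.68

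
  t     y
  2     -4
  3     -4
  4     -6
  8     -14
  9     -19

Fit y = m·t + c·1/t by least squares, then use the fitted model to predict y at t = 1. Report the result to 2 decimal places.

Forming AᵀA = [[174, 5]; [5, 2341/5184]] and Aᵀy = [-327, -313/36]ᵀ gives AᵀA·[m, c]ᵀ = Aᵀy.
Eliminating c: (2341/5184)·(row 1) − 5·(row 2) gives (46289/864)·m = (2341/5184)·(-327) − 5·(-313/36) = -180049/1728, so m = -180049/92578.
Then c = ((-313/36) − 5·(-180049/92578))/(2341/5184) = 105552/46289.
At t = 1: ŷ = (-180049/92578)·(1) + (105552/46289)·(1) = 31055/92578.

ŷ = 0.34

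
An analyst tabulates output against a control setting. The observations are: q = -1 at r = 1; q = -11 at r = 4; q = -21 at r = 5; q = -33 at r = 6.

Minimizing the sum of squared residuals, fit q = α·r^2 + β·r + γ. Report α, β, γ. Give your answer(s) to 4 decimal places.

Compute the Gram sums: Σr^2·r^2 = 2178, Σr^2·r = 406, Σr^2 = 78, Σr·r = 78, Σr = 16, Σ1 = 4.
For Aᵀq: Σr^2·q = -1890, Σr·q = -348, Σq = -66.
AᵀA·[α, β, γ]ᵀ = Aᵀq becomes [[2178, 406, 78]; [406, 78, 16]; [78, 16, 4]]·[α, β, γ]ᵀ = [-1890, -348, -66]ᵀ.
Solving the 3×3 system (Gaussian elimination) gives α = -273/181, β = 747/181, γ = -651/181.

α = -1.5083, β = 4.1271, γ = -3.5967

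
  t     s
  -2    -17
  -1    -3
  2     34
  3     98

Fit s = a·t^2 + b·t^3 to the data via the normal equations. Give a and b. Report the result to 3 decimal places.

a = 1.853, b = 3.040

Sums needed: Σt^2·t^2 = 114, Σt^2·t^3 = 242, Σt^3·t^3 = 858.
For Mᵀs: Σt^2·s = 947, Σt^3·s = 3057.
So MᵀM·[a, b]ᵀ = Mᵀs: [[114, 242]; [242, 858]]·[a, b]ᵀ = [947, 3057]ᵀ.
Eliminating b: 858·(row 1) − 242·(row 2) gives 39248·a = 858·947 − 242·3057 = 72732, so a = 1653/892.
Then b = (3057 − 242·(1653/892))/858 = 29831/9812.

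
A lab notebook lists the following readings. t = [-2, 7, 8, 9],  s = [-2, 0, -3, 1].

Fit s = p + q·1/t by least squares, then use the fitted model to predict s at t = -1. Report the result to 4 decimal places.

ŝ = -3.0239

MᵀM·[p, q]ᵀ = Mᵀs reads: 4·p + (-61/504)·q = -4;  (-61/504)·p + (75793/254016)·q = 53/72.
(Σ1 = 4, Σ1/t = -61/504, Σ1/t·1/t = 75793/254016, Σs = -4, Σ1/t·s = 53/72.)
det = 4·(75793/254016) − (-61/504)² = 99817/84672.
p = ((-4)·(75793/254016) − (-61/504)·(53/72))/(99817/84672) = -280541/299451; q = (4·(53/72) − (-61/504)·(-4))/(99817/84672) = 208320/99817.
At t = -1: ŝ = (-280541/299451)·(1) + (208320/99817)·(-1) = -905501/299451.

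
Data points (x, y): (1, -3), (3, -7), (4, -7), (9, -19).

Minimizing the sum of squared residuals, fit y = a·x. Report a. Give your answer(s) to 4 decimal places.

With design matrix M, MᵀM = [[107]] and Mᵀy = [-223]ᵀ.
Hence a = -223 / 107 ≈ -2.08411.

a = -2.0841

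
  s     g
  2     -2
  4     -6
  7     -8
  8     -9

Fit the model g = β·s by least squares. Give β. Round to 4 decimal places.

From the data, Σs·s = 133.
For Mᵀg: Σs·g = -156.
So MᵀM·[β]ᵀ = Mᵀg: [[133]]·[β]ᵀ = [-156]ᵀ.
Hence β = -156 / 133 ≈ -1.17293.

β = -1.1729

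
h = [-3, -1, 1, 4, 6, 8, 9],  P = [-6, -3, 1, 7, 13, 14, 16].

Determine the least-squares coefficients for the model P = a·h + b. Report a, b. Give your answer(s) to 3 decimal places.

From the data, Σh·h = 208, Σh = 24, Σ1 = 7.
Moment sums: Σh·P = 384, ΣP = 42.
Δ = 208·7 − 24² = 880.
a = (384·7 − 24·42)/880 = 21/11; b = (208·42 − 24·384)/880 = -6/11.

a = 1.909, b = -0.545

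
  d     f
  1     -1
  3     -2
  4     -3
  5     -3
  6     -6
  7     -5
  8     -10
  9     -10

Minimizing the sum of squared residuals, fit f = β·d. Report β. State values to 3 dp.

β = -0.979

From the data, Σd·d = 281.
Moment sums: Σd·f = -275.
So AᵀA·[β]ᵀ = Aᵀf: [[281]]·[β]ᵀ = [-275]ᵀ.
Hence β = -275 / 281 ≈ -0.978648.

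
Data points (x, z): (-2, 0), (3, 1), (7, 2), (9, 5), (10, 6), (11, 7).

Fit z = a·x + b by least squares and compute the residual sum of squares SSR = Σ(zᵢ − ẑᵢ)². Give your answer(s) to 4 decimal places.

SSR = 6.1811

From the data, Σx·x = 364, Σx = 38, Σ1 = 6.
Moment sums: Σx·z = 199, Σz = 21.
So AᵀA·[a, b]ᵀ = Aᵀz: [[364, 38]; [38, 6]]·[a, b]ᵀ = [199, 21]ᵀ.
det = 364·6 − 38² = 740.
a = (199·6 − 38·21)/740 = 99/185; b = (364·21 − 38·199)/740 = 41/370.
Residuals: 71/74, -53/74, -687/370, 27/370, 199/370, 371/370; SSR = 2287/370.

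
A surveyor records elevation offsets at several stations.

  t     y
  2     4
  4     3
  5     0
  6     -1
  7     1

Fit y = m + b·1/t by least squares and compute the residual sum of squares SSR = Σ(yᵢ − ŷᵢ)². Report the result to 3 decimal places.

SSR = 6.085

Setting ∂/∂m … = 0 gives: 5·m + (529/420)·b = 7;  (529/420)·m + (70681/176400)·b = 229/84.
(Σ1 = 5, Σ1/t = 529/420, Σ1/t·1/t = 70681/176400, Σy = 7, Σ1/t·y = 229/84.)
Δ = 5·(70681/176400) − (529/420)² = 18391/44100.
m = (7·(70681/176400) − (529/420)·(229/84))/(18391/44100) = -55469/36782; b = (5·(229/84) − (529/420)·7)/(18391/44100) = 212310/18391.
Residuals: -9713/36782, 29830/18391, -29455/36782, -52083/36782, 31591/36782; SSR = 111901/18391.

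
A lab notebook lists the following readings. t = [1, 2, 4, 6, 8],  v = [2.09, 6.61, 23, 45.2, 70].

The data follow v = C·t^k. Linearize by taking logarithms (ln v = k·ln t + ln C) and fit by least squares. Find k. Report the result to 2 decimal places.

k = 1.71

Let Y = ln v. Fitting Y = k·ln t + ln C by least squares:
Σln t = 5.9506, Σ(ln t)² = 9.9367, Σln v = 13.8208, Σln t·ln v = 21.3189.
Equations: 9.9367·k + 5.9506·ln C = 21.3189;  5.9506·k + 5·ln C = 13.8208.
Slope k = (n·Σln t·ln v − Σln t·Σln v)/(n·Σ(ln t)² − (Σln t)²) = (5·21.3189 − 5.9506·13.8208)/14.2736 = 1.70605; ln C = (Σln v − k·Σln t)/n = 0.73375.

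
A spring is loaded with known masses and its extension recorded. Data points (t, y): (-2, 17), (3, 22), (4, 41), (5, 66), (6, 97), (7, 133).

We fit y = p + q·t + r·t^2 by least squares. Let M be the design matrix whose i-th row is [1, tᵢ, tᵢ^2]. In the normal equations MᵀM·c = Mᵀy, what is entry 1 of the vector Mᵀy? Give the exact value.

Entry 1 ↔ basis 1, so (Mᵀy)_{1} = Σᵢ yᵢ = (1)·(17) + (1)·(22) + (1)·(41) + (1)·(66) + (1)·(97) + (1)·(133) = 376.

376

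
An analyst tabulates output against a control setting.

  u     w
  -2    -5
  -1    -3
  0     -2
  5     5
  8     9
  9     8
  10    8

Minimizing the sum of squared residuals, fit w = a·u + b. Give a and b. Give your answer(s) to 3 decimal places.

a = 1.157, b = -1.935

From the data, Σu·u = 275, Σu = 29, Σ1 = 7.
And Σu·w = 262, Σw = 20.
det = 275·7 − 29² = 1084.
a = (262·7 − 29·20)/1084 = 627/542; b = (275·20 − 29·262)/1084 = -1049/542.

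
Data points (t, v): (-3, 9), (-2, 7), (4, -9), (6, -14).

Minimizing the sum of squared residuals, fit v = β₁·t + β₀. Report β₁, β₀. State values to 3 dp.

With design matrix A, AᵀA = [[65, 5]; [5, 4]] and Aᵀv = [-161, -7]ᵀ.
Δ = 65·4 − 5² = 235.
β₁ = ((-161)·4 − 5·(-7))/235 = -609/235; β₀ = (65·(-7) − 5·(-161))/235 = 70/47.

β₁ = -2.591, β₀ = 1.489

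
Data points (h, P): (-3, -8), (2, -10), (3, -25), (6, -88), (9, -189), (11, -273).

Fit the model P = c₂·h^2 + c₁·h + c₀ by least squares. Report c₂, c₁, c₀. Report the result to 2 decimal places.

c₂ = -2.03, c₁ = -2.83, c₀ = 2.19

Sums needed: Σh^2·h^2 = 22676, Σh^2·h = 2284, Σh^2 = 260, Σh·h = 260, Σh = 28, Σ1 = 6.
Right-hand side: Σh^2·P = -51847, Σh·P = -5303, ΣP = -593.
MᵀM·[c₂, c₁, c₀]ᵀ = MᵀP becomes [[22676, 2284, 260]; [2284, 260, 28]; [260, 28, 6]]·[c₂, c₁, c₀]ᵀ = [-51847, -5303, -593]ᵀ.
Solving the 3×3 system (Gaussian elimination) gives c₂ = -83407/41160, c₁ = -116497/41160, c₀ = 3749/1715.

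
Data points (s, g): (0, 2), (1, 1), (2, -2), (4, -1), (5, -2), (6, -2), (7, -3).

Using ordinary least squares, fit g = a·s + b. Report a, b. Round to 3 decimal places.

Entries of AᵀA: Σs·s = 131, Σs = 25, Σ1 = 7.
And Σs·g = -50, Σg = -7.
Determinant 131·7 − 25² = 292.
a = ((-50)·7 − 25·(-7))/292 = -175/292; b = (131·(-7) − 25·(-50))/292 = 333/292.

a = -0.599, b = 1.140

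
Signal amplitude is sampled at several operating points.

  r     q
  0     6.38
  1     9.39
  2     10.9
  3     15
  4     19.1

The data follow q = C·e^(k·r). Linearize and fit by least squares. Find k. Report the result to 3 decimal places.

k = 0.266

Linearized form: ln q = k·r + ln C. From the 5 transformed points,
Over the data: Σr = 10.0000, Σ(r)² = 30.0000, Σln q = 12.1393, Σr·ln q = 26.9401.
Normal system: [[30.0000, 10.0000]; [10.0000, 5]]·[k, ln C]ᵀ = [26.9401, 12.1393]ᵀ.
Δ = 30.0000·5 − (10.0000)² = 50.0000; k = (26.9401·5 − 10.0000·12.1393)/50.0000 = 0.26614, ln C = (30.0000·12.1393 − 10.0000·26.9401)/50.0000 = 1.89557.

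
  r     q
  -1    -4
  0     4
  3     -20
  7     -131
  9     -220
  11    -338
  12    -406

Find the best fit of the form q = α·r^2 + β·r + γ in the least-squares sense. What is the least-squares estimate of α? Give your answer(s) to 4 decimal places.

α = -3.0081

With design matrix X, XᵀX = [[44421, 4157, 405]; [4157, 405, 41]; [405, 41, 7]] and Xᵀq = [-123785, -11543, -1115]ᵀ.
Solving the 3×3 system (Gaussian elimination) gives α = -1444757/480284, β = 1039471/480284, γ = 71343/34306.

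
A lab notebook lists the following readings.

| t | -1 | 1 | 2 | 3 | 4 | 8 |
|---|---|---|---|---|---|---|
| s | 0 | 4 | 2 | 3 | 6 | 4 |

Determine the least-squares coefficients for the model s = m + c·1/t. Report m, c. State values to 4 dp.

m = 2.7839, c = 1.9006

Compute the Gram sums: Σ1 = 6, Σ1/t = 29/24, Σ1/t·1/t = 1405/576.
For Mᵀs: Σs = 19, Σ1/t·s = 8.
MᵀM·[m, c]ᵀ = Mᵀs becomes [[6, 29/24]; [29/24, 1405/576]]·[m, c]ᵀ = [19, 8]ᵀ.
det = 6·(1405/576) − (29/24)² = 7589/576.
m = (19·(1405/576) − (29/24)·8)/(7589/576) = 21127/7589; c = (6·8 − (29/24)·19)/(7589/576) = 14424/7589.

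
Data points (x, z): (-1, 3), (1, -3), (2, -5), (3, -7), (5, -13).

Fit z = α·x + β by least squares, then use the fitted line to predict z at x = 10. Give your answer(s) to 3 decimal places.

The normal system MᵀM·[α, β]ᵀ = Mᵀz is [[40, 10]; [10, 5]]·[α, β]ᵀ = [-102, -25]ᵀ.
det = 40·5 − 10² = 100.
α = ((-102)·5 − 10·(-25))/100 = -13/5; β = (40·(-25) − 10·(-102))/100 = 1/5.
At x = 10: ẑ = (-13/5)·(10) + (1/5)·(1) = -129/5.

ẑ = -25.800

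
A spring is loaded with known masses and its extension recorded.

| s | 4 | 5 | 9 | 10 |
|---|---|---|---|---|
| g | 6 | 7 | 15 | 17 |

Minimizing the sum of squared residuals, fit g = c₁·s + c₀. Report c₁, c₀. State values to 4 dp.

c₁ = 1.8846, c₀ = -1.9423

Setting ∂/∂c₁ … = 0 gives: 222·c₁ + 28·c₀ = 364;  28·c₁ + 4·c₀ = 45.
Eliminating c₀: 4·(row 1) − 28·(row 2) gives 104·c₁ = 4·364 − 28·45 = 196, so c₁ = 49/26.
Then c₀ = (45 − 28·(49/26))/4 = -101/52.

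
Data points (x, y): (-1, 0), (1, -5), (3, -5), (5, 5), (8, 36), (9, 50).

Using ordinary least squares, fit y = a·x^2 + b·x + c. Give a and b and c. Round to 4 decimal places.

Entries of AᵀA: Σx^2·x^2 = 11365, Σx^2·x = 1393, Σx^2 = 181, Σx·x = 181, Σx = 25, Σ1 = 6.
And Σx^2·y = 6429, Σx·y = 743, Σy = 81.
AᵀA·[a, b, c]ᵀ = Aᵀy becomes [[11365, 1393, 181]; [1393, 181, 25]; [181, 25, 6]]·[a, b, c]ᵀ = [6429, 743, 81]ᵀ.
Inverting the 3×3 Gram matrix, [a, b, c]ᵀ = [141517/136740, -454981/136740, -1022/265]ᵀ.

a = 1.0349, b = -3.3273, c = -3.8566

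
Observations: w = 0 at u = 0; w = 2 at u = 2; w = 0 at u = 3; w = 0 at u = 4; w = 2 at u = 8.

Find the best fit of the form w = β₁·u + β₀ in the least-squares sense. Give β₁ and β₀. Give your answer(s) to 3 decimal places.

Setting ∂/∂β₁ … = 0 gives: 93·β₁ + 17·β₀ = 20;  17·β₁ + 5·β₀ = 4.
Eliminating β₀: 5·(row 1) − 17·(row 2) gives 176·β₁ = 5·20 − 17·4 = 32, so β₁ = 2/11.
Then β₀ = (4 − 17·(2/11))/5 = 2/11.

β₁ = 0.182, β₀ = 0.182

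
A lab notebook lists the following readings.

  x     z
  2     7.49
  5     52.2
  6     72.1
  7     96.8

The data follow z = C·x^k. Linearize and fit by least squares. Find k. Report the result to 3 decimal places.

Taking logs, ln z = k·ln x + ln C, so regress ln z on ln x.
AᵀA = [[10.0677, 6.0403]; [6.0403, 4]], rhs = [24.3244, 14.8194]ᵀ  (here Σln x = 6.0403, Σ(ln x)² = 10.0677, Σln z = 14.8194, Σln x·ln z = 24.3244).
Slope k = (n·Σln x·ln z − Σln x·Σln z)/(n·Σ(ln x)² − (Σln x)²) = (4·24.3244 − 6.0403·14.8194)/3.7862 = 2.05611; ln C = (Σln z − k·Σln x)/n = 0.59998.

k = 2.056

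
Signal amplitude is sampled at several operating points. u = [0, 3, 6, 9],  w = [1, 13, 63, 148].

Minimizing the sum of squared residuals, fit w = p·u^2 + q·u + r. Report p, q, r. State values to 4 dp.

p = 2.0278, q = -1.8833, r = 0.8500

The normal system MᵀM·[p, q, r]ᵀ = Mᵀw is [[7938, 972, 126]; [972, 126, 18]; [126, 18, 4]]·[p, q, r]ᵀ = [14373, 1749, 225]ᵀ.
Row-reducing yields p = 73/36, q = -113/60, r = 17/20.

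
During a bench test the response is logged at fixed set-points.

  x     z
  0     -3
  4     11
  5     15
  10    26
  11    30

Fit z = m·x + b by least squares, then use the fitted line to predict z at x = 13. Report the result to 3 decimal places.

With design matrix M, MᵀM = [[262, 30]; [30, 5]] and Mᵀz = [709, 79]ᵀ.
det = 262·5 − 30² = 410.
m = (709·5 − 30·79)/410 = 235/82; b = (262·79 − 30·709)/410 = -286/205.
At x = 13: ẑ = (235/82)·(13) + (-286/205)·(1) = 14703/410.

ẑ = 35.861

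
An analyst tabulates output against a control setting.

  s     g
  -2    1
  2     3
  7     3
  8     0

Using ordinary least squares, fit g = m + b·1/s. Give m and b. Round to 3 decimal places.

m = 1.626, b = 1.853

Normal-equation sums: Σ1 = 4, Σ1/s = 15/56, Σ1/s·1/s = 1681/3136.
For Xᵀg: Σg = 7, Σ1/s·g = 10/7.
det = 4·(1681/3136) − (15/56)² = 6499/3136.
m = (7·(1681/3136) − (15/56)·(10/7))/(6499/3136) = 10567/6499; b = (4·(10/7) − (15/56)·7)/(6499/3136) = 12040/6499.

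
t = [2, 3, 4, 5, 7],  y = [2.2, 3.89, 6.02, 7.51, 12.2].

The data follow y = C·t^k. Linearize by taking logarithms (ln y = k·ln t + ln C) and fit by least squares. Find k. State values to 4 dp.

Taking logs, ln y = k·ln t + ln C, so regress ln y on ln t.
Over the data: Σln t = 6.7334, Σ(ln t)² = 9.9861, Σln y = 8.4596, Σln t·ln y = 12.6400.
Normal system: [[9.9861, 6.7334]; [6.7334, 5]]·[k, ln C]ᵀ = [12.6400, 8.4596]ᵀ.
Solving (det = 4.5917): k = 1.35851, ln C = -0.13756.

k = 1.3585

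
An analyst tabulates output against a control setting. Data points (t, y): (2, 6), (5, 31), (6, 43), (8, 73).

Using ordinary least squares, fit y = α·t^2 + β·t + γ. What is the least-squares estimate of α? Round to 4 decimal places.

α = 0.9500

From the data, Σt^2·t^2 = 6033, Σt^2·t = 861, Σt^2 = 129, Σt·t = 129, Σt = 21, Σ1 = 4.
For Aᵀy: Σt^2·y = 7019, Σt·y = 1009, Σy = 153.
Row-reducing yields α = 19/20, β = 499/300, γ = -28/25.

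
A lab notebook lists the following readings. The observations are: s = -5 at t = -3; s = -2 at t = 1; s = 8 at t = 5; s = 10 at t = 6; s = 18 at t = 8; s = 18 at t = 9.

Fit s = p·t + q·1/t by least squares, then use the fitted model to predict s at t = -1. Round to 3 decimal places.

ŝ = 2.225

The normal system MᵀM·[p, q]ᵀ = Mᵀs is [[216, 6]; [6, 156409/129600]]·[p, q]ᵀ = [419, 431/60]ᵀ.
det = 216·(156409/129600) − 6² = 134809/600.
p = (419·(156409/129600) − 6·(431/60))/(134809/600) = 59949611/29118744; q = (216·(431/60) − 6·419)/(134809/600) = -577440/134809.
At t = -1: ŝ = (59949611/29118744)·(-1) + (-577440/134809)·(-1) = 64777429/29118744.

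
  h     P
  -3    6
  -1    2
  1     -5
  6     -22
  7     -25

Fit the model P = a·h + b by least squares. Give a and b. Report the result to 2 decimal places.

a = -3.21, b = -2.38

Normal-equation sums: Σh·h = 96, Σh = 10, Σ1 = 5.
And Σh·P = -332, ΣP = -44.
Normal equations: [[96, 10]; [10, 5]]·[a, b]ᵀ = [-332, -44]ᵀ.
Determinant 96·5 − 10² = 380.
a = ((-332)·5 − 10·(-44))/380 = -61/19; b = (96·(-44) − 10·(-332))/380 = -226/95.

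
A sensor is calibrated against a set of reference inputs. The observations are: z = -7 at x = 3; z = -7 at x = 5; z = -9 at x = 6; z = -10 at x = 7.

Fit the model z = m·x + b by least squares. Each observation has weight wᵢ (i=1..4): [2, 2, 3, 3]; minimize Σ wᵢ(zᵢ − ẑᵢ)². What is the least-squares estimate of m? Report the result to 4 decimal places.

From the data, Σwᵢ·x·x = 323, Σwᵢ·x = 55, Σwᵢ·1 = 10.
Right-hand side: Σwᵢ·x·z = -484, Σwᵢ·z = -85.
Normal equations: [[323, 55]; [55, 10]]·[m, b]ᵀ = [-484, -85]ᵀ.
Δ = 323·10 − 55² = 205.
m = ((-484)·10 − 55·(-85))/205 = -33/41; b = (323·(-85) − 55·(-484))/205 = -167/41.

m = -0.8049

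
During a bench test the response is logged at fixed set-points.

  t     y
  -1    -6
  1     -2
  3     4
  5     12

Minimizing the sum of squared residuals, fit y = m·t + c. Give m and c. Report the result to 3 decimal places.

m = 3.000, c = -4.000

The normal equations are: 36·m + 8·c = 76;  8·m + 4·c = 8.
Determinant 36·4 − 8² = 80.
m = (76·4 − 8·8)/80 = 3; c = (36·8 − 8·76)/80 = -4.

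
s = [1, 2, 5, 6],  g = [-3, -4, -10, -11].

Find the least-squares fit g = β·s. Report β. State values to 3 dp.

From the data, Σs·s = 66.
For Xᵀg: Σs·g = -127.
Normal equations: [[66]]·[β]ᵀ = [-127]ᵀ.
Hence β = -127 / 66 ≈ -1.92424.

β = -1.924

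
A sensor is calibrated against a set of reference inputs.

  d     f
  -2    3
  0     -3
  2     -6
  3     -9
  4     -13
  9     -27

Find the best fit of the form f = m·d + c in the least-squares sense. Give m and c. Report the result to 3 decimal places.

Normal-equation sums: Σd·d = 114, Σd = 16, Σ1 = 6.
Right-hand side: Σd·f = -340, Σf = -55.
Normal equations: [[114, 16]; [16, 6]]·[m, c]ᵀ = [-340, -55]ᵀ.
Eliminating c: 6·(row 1) − 16·(row 2) gives 428·m = 6·(-340) − 16·(-55) = -1160, so m = -290/107.
Then c = ((-55) − 16·(-290/107))/6 = -415/214.

m = -2.710, c = -1.939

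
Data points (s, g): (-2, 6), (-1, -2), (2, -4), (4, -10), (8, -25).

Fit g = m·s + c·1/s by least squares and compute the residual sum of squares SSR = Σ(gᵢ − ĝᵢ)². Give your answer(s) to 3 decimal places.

SSR = 6.533

Sums needed: Σs·s = 89, Σs·1/s = 5, Σ1/s·1/s = 101/64.
And Σs·g = -258, Σ1/s·g = -69/8.
So AᵀA·[m, c]ᵀ = Aᵀg: [[89, 5]; [5, 101/64]]·[m, c]ᵀ = [-258, -69/8]ᵀ.
Eliminating c: (101/64)·(row 1) − 5·(row 2) gives (7389/64)·m = (101/64)·(-258) − 5·(-69/8) = -11649/32, so m = -7766/2463.
Then c = ((-69/8) − 5·(-7766/2463))/(101/64) = 11144/2463.
Residuals: 1606/821, -516/821, 36/821, 1216/821, -280/821; SSR = 5364/821.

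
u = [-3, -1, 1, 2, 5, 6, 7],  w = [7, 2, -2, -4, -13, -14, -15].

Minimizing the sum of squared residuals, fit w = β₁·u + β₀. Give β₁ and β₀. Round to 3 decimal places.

β₁ = -2.297, β₀ = 0.007

Entries of AᵀA: Σu·u = 125, Σu = 17, Σ1 = 7.
Moment sums: Σu·w = -287, Σw = -39.
So AᵀA·[β₁, β₀]ᵀ = Aᵀw: [[125, 17]; [17, 7]]·[β₁, β₀]ᵀ = [-287, -39]ᵀ.
Eliminating β₀: 7·(row 1) − 17·(row 2) gives 586·β₁ = 7·(-287) − 17·(-39) = -1346, so β₁ = -673/293.
Then β₀ = ((-39) − 17·(-673/293))/7 = 2/293.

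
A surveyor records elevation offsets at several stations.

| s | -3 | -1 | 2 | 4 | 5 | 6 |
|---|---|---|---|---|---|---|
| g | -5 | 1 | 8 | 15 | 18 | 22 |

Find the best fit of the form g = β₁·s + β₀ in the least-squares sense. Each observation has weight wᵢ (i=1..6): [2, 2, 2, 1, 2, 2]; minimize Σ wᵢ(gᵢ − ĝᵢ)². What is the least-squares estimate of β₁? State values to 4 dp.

β₁ = 2.9344

Entries of MᵀWM: Σwᵢ·s·s = 166, Σwᵢ·s = 22, Σwᵢ·1 = 11.
Right-hand side: Σwᵢ·s·g = 564, Σwᵢ·g = 103.
MᵀWM·[β₁, β₀]ᵀ = MᵀWg becomes [[166, 22]; [22, 11]]·[β₁, β₀]ᵀ = [564, 103]ᵀ.
Δ = 166·11 − 22² = 1342.
β₁ = (564·11 − 22·103)/1342 = 179/61; β₀ = (166·103 − 22·564)/1342 = 2345/671.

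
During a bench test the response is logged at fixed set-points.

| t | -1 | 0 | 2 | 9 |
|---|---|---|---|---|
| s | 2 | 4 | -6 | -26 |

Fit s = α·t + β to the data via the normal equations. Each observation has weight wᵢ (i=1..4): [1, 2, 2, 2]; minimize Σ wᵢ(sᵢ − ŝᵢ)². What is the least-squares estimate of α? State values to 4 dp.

Normal-equation sums: Σwᵢ·t·t = 171, Σwᵢ·t = 21, Σwᵢ·1 = 7.
Right-hand side: Σwᵢ·t·s = -494, Σwᵢ·s = -54.
XᵀWX·[α, β]ᵀ = XᵀWs becomes [[171, 21]; [21, 7]]·[α, β]ᵀ = [-494, -54]ᵀ.
Δ = 171·7 − 21² = 756.
α = ((-494)·7 − 21·(-54))/756 = -83/27; β = (171·(-54) − 21·(-494))/756 = 95/63.

α = -3.0741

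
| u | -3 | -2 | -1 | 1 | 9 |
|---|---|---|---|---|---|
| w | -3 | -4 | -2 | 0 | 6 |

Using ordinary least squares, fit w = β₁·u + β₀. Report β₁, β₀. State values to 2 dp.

Sums needed: Σu·u = 96, Σu = 4, Σ1 = 5.
Right-hand side: Σu·w = 73, Σw = -3.
AᵀA·[β₁, β₀]ᵀ = Aᵀw becomes [[96, 4]; [4, 5]]·[β₁, β₀]ᵀ = [73, -3]ᵀ.
det = 96·5 − 4² = 464.
β₁ = (73·5 − 4·(-3))/464 = 13/16; β₀ = (96·(-3) − 4·73)/464 = -5/4.

β₁ = 0.81, β₀ = -1.25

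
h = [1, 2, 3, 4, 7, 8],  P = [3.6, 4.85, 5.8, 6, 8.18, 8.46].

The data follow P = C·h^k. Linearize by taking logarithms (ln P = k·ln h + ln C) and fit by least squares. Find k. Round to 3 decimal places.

Let Y = ln P. Fitting Y = k·ln h + ln C by least squares:
XᵀX = [[11.7199, 7.2034]; [7.2034, 6]], rhs = [14.0396, 10.6466]ᵀ  (here Σln h = 7.2034, Σ(ln h)² = 11.7199, Σln P = 10.6466, Σln h·ln P = 14.0396).
Solving (det = 18.4301): k = 0.40944, ln C = 1.28286.

k = 0.409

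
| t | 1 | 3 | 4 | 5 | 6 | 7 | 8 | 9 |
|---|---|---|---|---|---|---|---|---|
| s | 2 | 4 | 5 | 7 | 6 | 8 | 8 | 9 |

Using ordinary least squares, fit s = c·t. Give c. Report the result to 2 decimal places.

c = 1.09

Sums needed: Σt·t = 281.
For Xᵀs: Σt·s = 306.
So XᵀX·[c]ᵀ = Xᵀs: [[281]]·[c]ᵀ = [306]ᵀ.
c = 306/281 = 1.08897.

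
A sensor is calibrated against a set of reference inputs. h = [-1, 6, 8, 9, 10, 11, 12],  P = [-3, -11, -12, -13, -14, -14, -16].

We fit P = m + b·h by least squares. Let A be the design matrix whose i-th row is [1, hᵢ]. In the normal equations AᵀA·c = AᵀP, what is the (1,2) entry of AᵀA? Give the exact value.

Row 1 ↔ basis 1, column 2 ↔ basis h, so (AᵀA)_{1,2} = Σᵢ h = (1)·(-1) + (1)·(6) + (1)·(8) + (1)·(9) + (1)·(10) + (1)·(11) + (1)·(12) = 55.

55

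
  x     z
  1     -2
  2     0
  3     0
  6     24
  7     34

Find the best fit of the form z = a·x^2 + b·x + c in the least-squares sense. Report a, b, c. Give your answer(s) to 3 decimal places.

a = 1.117, b = -2.881, c = 0.030

With design matrix A, AᵀA = [[3795, 595, 99]; [595, 99, 19]; [99, 19, 5]] and Aᵀz = [2528, 380, 56]ᵀ.
Solving the 3×3 system (Gaussian elimination) gives a = 907/812, b = -2339/812, c = 6/203.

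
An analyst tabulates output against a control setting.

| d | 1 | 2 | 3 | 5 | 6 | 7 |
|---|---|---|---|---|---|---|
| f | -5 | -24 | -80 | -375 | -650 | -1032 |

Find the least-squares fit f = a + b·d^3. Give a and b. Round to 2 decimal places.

The normal system XᵀX·[a, b]ᵀ = Xᵀf is [[6, 720]; [720, 180724]]·[a, b]ᵀ = [-2166, -543608]ᵀ.
Eliminating b: 180724·(row 1) − 720·(row 2) gives 565944·a = 180724·(-2166) − 720·(-543608) = -50424, so a = -2101/23581.
Then b = ((-543608) − 720·(-2101/23581))/180724 = -70922/23581.

a = -0.09, b = -3.01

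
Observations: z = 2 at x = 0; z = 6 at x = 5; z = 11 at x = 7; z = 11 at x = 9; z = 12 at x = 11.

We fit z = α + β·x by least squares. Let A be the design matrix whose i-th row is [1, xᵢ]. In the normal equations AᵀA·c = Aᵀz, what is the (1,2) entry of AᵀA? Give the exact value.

32

Row 1 ↔ basis 1, column 2 ↔ basis x, so (AᵀA)_{1,2} = Σᵢ x = (1)·(0) + (1)·(5) + (1)·(7) + (1)·(9) + (1)·(11) = 32.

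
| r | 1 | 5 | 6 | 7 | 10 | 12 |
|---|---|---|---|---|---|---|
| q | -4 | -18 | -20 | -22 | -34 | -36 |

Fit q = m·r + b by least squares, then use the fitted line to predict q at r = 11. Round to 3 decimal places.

Compute the Gram sums: Σr·r = 355, Σr = 41, Σ1 = 6.
And Σr·q = -1140, Σq = -134.
Δ = 355·6 − 41² = 449.
m = ((-1140)·6 − 41·(-134))/449 = -1346/449; b = (355·(-134) − 41·(-1140))/449 = -830/449.
At r = 11: q̂ = (-1346/449)·(11) + (-830/449)·(1) = -15636/449.

q̂ = -34.824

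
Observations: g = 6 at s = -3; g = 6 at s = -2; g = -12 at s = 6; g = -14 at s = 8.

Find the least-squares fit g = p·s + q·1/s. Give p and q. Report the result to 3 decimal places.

p = -1.736, q = -4.468

With design matrix A, AᵀA = [[113, 4]; [4, 233/576]] and Aᵀg = [-214, -35/4]ᵀ.
Eliminating q: (233/576)·(row 1) − 4·(row 2) gives (17113/576)·p = (233/576)·(-214) − 4·(-35/4) = -14851/288, so p = -29702/17113.
Then q = ((-35/4) − 4·(-29702/17113))/(233/576) = -76464/17113.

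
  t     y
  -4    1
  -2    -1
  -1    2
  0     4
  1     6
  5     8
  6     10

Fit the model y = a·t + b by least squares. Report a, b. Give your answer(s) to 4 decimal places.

a = 1.0144, b = 3.5612

Entries of MᵀM: Σt·t = 83, Σt = 5, Σ1 = 7.
And Σt·y = 102, Σy = 30.
MᵀM·[a, b]ᵀ = Mᵀy becomes [[83, 5]; [5, 7]]·[a, b]ᵀ = [102, 30]ᵀ.
Eliminating b: 7·(row 1) − 5·(row 2) gives 556·a = 7·102 − 5·30 = 564, so a = 141/139.
Then b = (30 − 5·(141/139))/7 = 495/139.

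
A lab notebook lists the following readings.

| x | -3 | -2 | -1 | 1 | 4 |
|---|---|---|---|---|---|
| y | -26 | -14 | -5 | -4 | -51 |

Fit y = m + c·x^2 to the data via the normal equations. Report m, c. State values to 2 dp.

Entries of AᵀA: Σ1 = 5, Σx^2 = 31, Σx^2·x^2 = 355.
For Aᵀy: Σy = -100, Σx^2·y = -1115.
Normal equations: [[5, 31]; [31, 355]]·[m, c]ᵀ = [-100, -1115]ᵀ.
Eliminating c: 355·(row 1) − 31·(row 2) gives 814·m = 355·(-100) − 31·(-1115) = -935, so m = -85/74.
Then c = ((-1115) − 31·(-85/74))/355 = -225/74.

m = -1.15, c = -3.04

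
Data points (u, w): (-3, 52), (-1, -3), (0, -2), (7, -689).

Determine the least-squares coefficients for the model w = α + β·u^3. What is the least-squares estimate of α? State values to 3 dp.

Setting ∂/∂α … = 0 gives: 4·α + 315·β = -642;  315·α + 118379·β = -237728.
Eliminating β: 118379·(row 1) − 315·(row 2) gives 374291·α = 118379·(-642) − 315·(-237728) = -1114998, so α = -1114998/374291.
Then β = ((-237728) − 315·(-1114998/374291))/118379 = -748682/374291.

α = -2.979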